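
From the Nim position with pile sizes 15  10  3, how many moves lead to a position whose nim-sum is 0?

In binary:
  1111  (15)
  1010  (10)
  0011  (3)
  ----
  0110  (6)
The overall nim-sum is X = 6. A pile of size p has a winning move iff p XOR X < p (reduce it to p XOR X).
  15: 15 XOR 6 = 9 < 15 — winning move (to 9).
  10: 10 XOR 6 = 12 ≥ 10 — no move.
  3: 3 XOR 6 = 5 ≥ 3 — no move.
That gives 1 winning move.

1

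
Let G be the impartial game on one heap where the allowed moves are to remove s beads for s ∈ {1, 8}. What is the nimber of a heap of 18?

0

Build the Grundy sequence with g(k) = mex{g(k−s) : s ∈ {1, 8}, s ≤ k}:
k:     0  1  2  3  4  5  6  7  8  9 10 11 12 13 14 15 16 17 18
g(k):  0  1  0  1  0  1  0  1  2  0  1  0  1  0  1  0  1  2  0
So g(18) = 0.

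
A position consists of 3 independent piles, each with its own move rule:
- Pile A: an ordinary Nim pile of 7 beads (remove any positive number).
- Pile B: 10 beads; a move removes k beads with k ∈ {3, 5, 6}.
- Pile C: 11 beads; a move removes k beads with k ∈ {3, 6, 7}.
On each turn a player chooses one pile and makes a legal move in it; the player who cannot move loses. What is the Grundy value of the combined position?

7

Pile A is a plain Nim pile of size 7, so its Grundy value is 7.
For pile B, compute g(0), g(1), … with moves {3, 5, 6}:
k:     0  1  2  3  4  5  6  7  8  9 10
g(k):  0  0  0  1  1  1  2  2  2  0  0
So g(10) = 0.
Grundy values for pile C (subtraction set {3, 6, 7}):
k:     0  1  2  3  4  5  6  7  8  9 10 11
g(k):  0  0  0  1  1  1  2  2  2  3  0  0
So g(11) = 0.
The value of a disjunctive sum is the nim-sum of the parts.
Combined value = 7 XOR 0 XOR 0 = 7.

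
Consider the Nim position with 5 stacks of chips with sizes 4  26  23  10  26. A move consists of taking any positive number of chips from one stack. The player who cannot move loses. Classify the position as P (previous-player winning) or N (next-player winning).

Bitwise XOR of the heap sizes:
  00100  (4)
  11010  (26)
  10111  (23)
  01010  (10)
  11010  (26)
  -----
  11001  (25)
The nim-sum is 25 ≠ 0, so this is an N-position: the player to move can win.

N-position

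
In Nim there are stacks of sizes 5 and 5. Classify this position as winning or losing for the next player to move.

Write each in binary and XOR column by column:
  101  (5)
  101  (5)
  ---
  000  (0)
The nim-sum is 0, so this is a P-position: the player to move is in a losing position under optimal play.

Losing position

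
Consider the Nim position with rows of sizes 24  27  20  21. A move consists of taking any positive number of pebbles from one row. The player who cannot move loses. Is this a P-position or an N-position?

Compute the nim-sum pairwise:
24 XOR 27 = 3
3 XOR 20 = 23
23 XOR 21 = 2
The nim-sum is 2 ≠ 0, so this is an N-position: the player to move can win.

N-position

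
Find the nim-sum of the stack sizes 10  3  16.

25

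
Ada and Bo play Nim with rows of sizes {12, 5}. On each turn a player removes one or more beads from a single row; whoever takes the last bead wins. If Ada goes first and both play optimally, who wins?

Ada wins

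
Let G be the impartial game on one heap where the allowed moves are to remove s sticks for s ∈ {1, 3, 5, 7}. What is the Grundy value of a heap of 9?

1

Build the Grundy sequence with g(k) = mex{g(k−s) : s ∈ {1, 3, 5, 7}, s ≤ k}:
k:     0  1  2  3  4  5  6  7  8  9
g(k):  0  1  0  1  0  1  0  1  0  1
So g(9) = 1.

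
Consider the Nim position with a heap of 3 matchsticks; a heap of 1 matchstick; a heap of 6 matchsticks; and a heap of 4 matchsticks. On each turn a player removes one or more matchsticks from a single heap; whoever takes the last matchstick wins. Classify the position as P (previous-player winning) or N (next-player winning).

P-position

Write each in binary and XOR column by column:
  011  (3)
  001  (1)
  110  (6)
  100  (4)
  ---
  000  (0)
The nim-sum is 0, so this is a P-position: the player to move is in a losing position under optimal play.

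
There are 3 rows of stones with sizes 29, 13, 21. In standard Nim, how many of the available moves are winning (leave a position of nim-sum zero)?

3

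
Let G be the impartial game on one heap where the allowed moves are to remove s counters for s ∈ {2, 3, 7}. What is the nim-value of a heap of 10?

0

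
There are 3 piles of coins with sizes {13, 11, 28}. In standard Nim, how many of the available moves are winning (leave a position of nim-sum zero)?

Compute the nim-sum pairwise:
13 ^ 11 = 6
6 ^ 28 = 26
The overall nim-sum is X = 26. A pile of size p has a winning move iff p XOR X < p (reduce it to p XOR X).
  13: 13 XOR 26 = 23 ≥ 13 — no move.
  11: 11 XOR 26 = 17 ≥ 11 — no move.
  28: 28 XOR 26 = 6 < 28 — winning move (to 6).
That gives 1 winning move.

1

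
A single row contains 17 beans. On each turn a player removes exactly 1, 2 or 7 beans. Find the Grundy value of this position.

2

Compute g(0), g(1), … for moves {1, 2, 7}:
k:     0  1  2  3  4  5  6  7  8  9 10 11 12 13 14 15 16 17
g(k):  0  1  2  0  1  2  0  1  2  0  1  2  0  1  2  0  1  2
So g(17) = 2.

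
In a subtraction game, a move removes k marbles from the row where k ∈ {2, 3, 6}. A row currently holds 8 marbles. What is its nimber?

Compute g(0), g(1), … for moves {2, 3, 6}:
g(0) = mex{} = 0
g(1) = mex{} = 0
g(2) = mex{0} = 1
g(3) = mex{0} = 1
g(4) = mex{0,1} = 2
g(5) = mex{1} = 0
g(6) = mex{0,1,2} = 3
g(7) = mex{0,2} = 1
g(8) = mex{0,1,3} = 2
So g(8) = 2.

2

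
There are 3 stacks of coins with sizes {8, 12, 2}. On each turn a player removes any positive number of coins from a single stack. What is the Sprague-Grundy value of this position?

Compute the nim-sum pairwise:
8 XOR 12 = 4
4 XOR 2 = 6

6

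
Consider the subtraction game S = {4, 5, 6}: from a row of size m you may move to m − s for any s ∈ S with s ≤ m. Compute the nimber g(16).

Compute g(0), g(1), … for moves {4, 5, 6}:
k:     0  1  2  3  4  5  6  7  8  9 10 11 12 13 14 15 16
g(k):  0  0  0  0  1  1  1  1  2  2  0  0  0  0  1  1  1
So g(16) = 1.

1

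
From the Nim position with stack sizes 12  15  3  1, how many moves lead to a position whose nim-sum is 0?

Write each in binary and XOR column by column:
  1100  (12)
  1111  (15)
  0011  (3)
  0001  (1)
  ----
  0001  (1)
The overall nim-sum is X = 1. A stack of size p has a winning move iff p XOR X < p (reduce it to p XOR X).
  12: 12 XOR 1 = 13 ≥ 12 — no move.
  15: 15 XOR 1 = 14 < 15 — winning move (to 14).
  3: 3 XOR 1 = 2 < 3 — winning move (to 2).
  1: 1 XOR 1 = 0 < 1 — winning move (to 0).
That gives 3 winning moves.

3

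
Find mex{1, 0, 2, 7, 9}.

3

The values 0, 1, 2 are all present; 3 is the first non-negative integer missing from the set.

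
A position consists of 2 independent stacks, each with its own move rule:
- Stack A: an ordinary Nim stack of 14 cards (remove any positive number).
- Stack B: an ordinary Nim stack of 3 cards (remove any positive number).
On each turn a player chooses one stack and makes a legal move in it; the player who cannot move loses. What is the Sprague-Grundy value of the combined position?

Stack A is a plain Nim stack of size 14, so its Grundy value is 14.
Stack B is a plain Nim stack of size 3, so its Grundy value is 3.
By the Sprague-Grundy theorem, the Grundy value of a sum of independent games is the XOR of the component values.
Combined value = 14 XOR 3 = 13.

13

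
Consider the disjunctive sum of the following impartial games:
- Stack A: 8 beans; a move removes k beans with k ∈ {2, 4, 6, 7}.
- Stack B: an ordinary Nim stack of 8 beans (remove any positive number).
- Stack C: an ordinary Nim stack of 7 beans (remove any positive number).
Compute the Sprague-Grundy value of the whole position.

11

Grundy values for stack A (subtraction set {2, 4, 6, 7}):
k:     0  1  2  3  4  5  6  7  8
g(k):  0  0  1  1  2  2  3  3  4
So g(8) = 4.
Stack B is a plain Nim stack of size 8, so its Grundy value is 8.
Stack C is a plain Nim stack of size 7, so its Grundy value is 7.
By the Sprague-Grundy theorem, the Grundy value of a sum of independent games is the XOR of the component values.
Combined value = 4 ⊕ 8 ⊕ 7 = 11.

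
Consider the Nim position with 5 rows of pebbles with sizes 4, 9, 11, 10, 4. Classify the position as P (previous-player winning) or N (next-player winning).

N-position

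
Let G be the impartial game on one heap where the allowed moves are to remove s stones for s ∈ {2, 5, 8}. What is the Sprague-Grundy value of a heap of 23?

1

Build the Grundy sequence with g(k) = mex{g(k−s) : s ∈ {2, 5, 8}, s ≤ k}:
k:     0  1  2  3  4  5  6  7  8  9 10 11 12 13 14 15 16 17 18 19 20 21 22 23
g(k):  0  0  1  1  0  2  1  0  2  1  0  0  1  1  0  2  1  0  2  1  0  0  1  1
So g(23) = 1.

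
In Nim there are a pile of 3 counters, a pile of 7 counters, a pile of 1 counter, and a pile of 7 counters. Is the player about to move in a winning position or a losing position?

Nim-sum: 3 ⊕ 7 ⊕ 1 ⊕ 7 = 2.
The nim-sum is 2 ≠ 0, so this is an N-position: the player to move can win.

Winning position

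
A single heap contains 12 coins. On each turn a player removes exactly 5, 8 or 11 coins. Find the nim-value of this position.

Grundy values for subtraction set {5, 8, 11}:
g(0) = mex{} = 0
g(1) = mex{} = 0
g(2) = mex{} = 0
g(3) = mex{} = 0
g(4) = mex{} = 0
g(5) = mex{0} = 1
g(6) = mex{0} = 1
g(7) = mex{0} = 1
g(8) = mex{0} = 1
g(9) = mex{0} = 1
g(10) = mex{0,1} = 2
g(11) = mex{0,1} = 2
g(12) = mex{0,1} = 2
So g(12) = 2.

2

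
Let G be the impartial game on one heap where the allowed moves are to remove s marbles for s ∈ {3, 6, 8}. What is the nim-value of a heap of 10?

Build the Grundy sequence with g(k) = mex{g(k−s) : s ∈ {3, 6, 8}, s ≤ k}:
k:     0  1  2  3  4  5  6  7  8  9 10
g(k):  0  0  0  1  1  1  2  2  2  3  3
So g(10) = 3.

3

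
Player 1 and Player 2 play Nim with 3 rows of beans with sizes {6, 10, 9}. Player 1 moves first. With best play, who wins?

Player 1 wins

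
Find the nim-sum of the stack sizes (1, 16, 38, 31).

40

Compute the nim-sum pairwise:
1 ^ 16 = 17
17 ^ 38 = 55
55 ^ 31 = 40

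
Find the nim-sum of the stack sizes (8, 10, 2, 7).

7

Nim-sum: 8 ⊕ 10 ⊕ 2 ⊕ 7 = 7.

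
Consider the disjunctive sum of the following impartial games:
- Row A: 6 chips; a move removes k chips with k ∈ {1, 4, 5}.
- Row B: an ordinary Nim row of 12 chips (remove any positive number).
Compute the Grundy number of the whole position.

14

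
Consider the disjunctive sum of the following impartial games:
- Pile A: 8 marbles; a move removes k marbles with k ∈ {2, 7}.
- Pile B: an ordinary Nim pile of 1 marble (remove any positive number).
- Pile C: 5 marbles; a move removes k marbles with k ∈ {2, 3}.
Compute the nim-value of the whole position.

Build the Grundy sequence for pile A with g(k) = mex{g(k−s) : s ∈ {2, 7}, s ≤ k}:
k:     0  1  2  3  4  5  6  7  8
g(k):  0  0  1  1  0  0  1  1  2
So g(8) = 2.
Pile B is a plain Nim pile of size 1, so its Grundy value is 1.
Build the Grundy sequence for pile C with g(k) = mex{g(k−s) : s ∈ {2, 3}, s ≤ k}:
k:     0  1  2  3  4  5
g(k):  0  0  1  1  2  0
So g(5) = 0.
By the Sprague-Grundy theorem, the Grundy value of a sum of independent games is the XOR of the component values.
Combined value = 2 ⊕ 1 ⊕ 0 = 3.

3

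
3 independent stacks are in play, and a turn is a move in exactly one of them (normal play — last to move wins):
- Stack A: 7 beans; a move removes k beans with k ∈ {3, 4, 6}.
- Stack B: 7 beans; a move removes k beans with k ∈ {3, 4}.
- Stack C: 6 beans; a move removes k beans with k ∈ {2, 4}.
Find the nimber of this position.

2

For stack A, compute g(0), g(1), … with moves {3, 4, 6}:
g(0) = mex{} = 0
g(1) = mex{} = 0
g(2) = mex{} = 0
g(3) = mex{0} = 1
g(4) = mex{0} = 1
g(5) = mex{0} = 1
g(6) = mex{0,1} = 2
g(7) = mex{0,1} = 2
So g(7) = 2.
Grundy values for stack B (subtraction set {3, 4}):
g(0) = mex{} = 0
g(1) = mex{} = 0
g(2) = mex{} = 0
g(3) = mex{0} = 1
g(4) = mex{0} = 1
g(5) = mex{0} = 1
g(6) = mex{0,1} = 2
g(7) = mex{1} = 0
So g(7) = 0.
Build the Grundy sequence for stack C with g(k) = mex{g(k−s) : s ∈ {2, 4}, s ≤ k}:
g(0) = mex{} = 0
g(1) = mex{} = 0
g(2) = mex{0} = 1
g(3) = mex{0} = 1
g(4) = mex{0,1} = 2
g(5) = mex{0,1} = 2
g(6) = mex{1,2} = 0
So g(6) = 0.
By the Sprague-Grundy theorem, the Grundy value of a sum of independent games is the XOR of the component values.
Combined value = 2 XOR 0 XOR 0 = 2.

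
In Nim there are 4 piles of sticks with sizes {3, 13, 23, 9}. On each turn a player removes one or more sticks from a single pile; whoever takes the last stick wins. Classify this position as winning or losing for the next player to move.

Winning position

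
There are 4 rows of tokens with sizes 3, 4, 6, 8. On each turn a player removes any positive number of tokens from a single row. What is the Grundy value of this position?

9

Compute the nim-sum pairwise:
3 ^ 4 = 7
7 ^ 6 = 1
1 ^ 8 = 9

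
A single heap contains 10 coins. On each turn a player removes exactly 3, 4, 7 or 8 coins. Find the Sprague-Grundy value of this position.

Build the Grundy sequence with g(k) = mex{g(k−s) : s ∈ {3, 4, 7, 8}, s ≤ k}:
g(0) = mex{} = 0
g(1) = mex{} = 0
g(2) = mex{} = 0
g(3) = mex{0} = 1
g(4) = mex{0} = 1
g(5) = mex{0} = 1
g(6) = mex{0,1} = 2
g(7) = mex{0,1} = 2
g(8) = mex{0,1} = 2
g(9) = mex{0,1,2} = 3
g(10) = mex{0,1,2} = 3
So g(10) = 3.

3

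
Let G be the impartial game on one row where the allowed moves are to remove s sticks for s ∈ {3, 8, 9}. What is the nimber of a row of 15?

Build the Grundy sequence with g(k) = mex{g(k−s) : s ∈ {3, 8, 9}, s ≤ k}:
k:     0  1  2  3  4  5  6  7  8  9 10 11 12 13 14 15
g(k):  0  0  0  1  1  1  0  0  2  1  1  3  0  0  2  1
So g(15) = 1.

1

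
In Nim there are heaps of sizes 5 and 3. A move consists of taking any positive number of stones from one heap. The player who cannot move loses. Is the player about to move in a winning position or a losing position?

Winning position

Bitwise XOR of the heap sizes:
  101  (5)
  011  (3)
  ---
  110  (6)
The nim-sum is 6 ≠ 0, so this is an N-position: the player to move can win.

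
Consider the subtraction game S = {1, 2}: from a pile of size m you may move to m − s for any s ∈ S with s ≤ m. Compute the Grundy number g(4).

1

Compute g(0), g(1), … for moves {1, 2}:
k:     0  1  2  3  4
g(k):  0  1  2  0  1
So g(4) = 1.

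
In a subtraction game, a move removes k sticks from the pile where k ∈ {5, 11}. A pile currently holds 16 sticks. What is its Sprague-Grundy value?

0

Compute g(0), g(1), … for moves {5, 11}:
k:     0  1  2  3  4  5  6  7  8  9 10 11 12 13 14 15 16
g(k):  0  0  0  0  0  1  1  1  1  1  0  2  2  2  2  1  0
So g(16) = 0.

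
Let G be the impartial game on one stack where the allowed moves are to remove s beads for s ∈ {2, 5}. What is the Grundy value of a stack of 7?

0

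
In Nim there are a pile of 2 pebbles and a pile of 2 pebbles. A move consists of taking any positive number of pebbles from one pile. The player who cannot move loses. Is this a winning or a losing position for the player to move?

Losing position

Compute the nim-sum pairwise:
2 ^ 2 = 0
The nim-sum is 0, so this is a P-position: the player to move is in a losing position under optimal play.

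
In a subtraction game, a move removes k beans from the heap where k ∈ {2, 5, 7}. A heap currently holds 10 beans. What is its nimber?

0

Compute g(0), g(1), … for moves {2, 5, 7}:
k:     0  1  2  3  4  5  6  7  8  9 10
g(k):  0  0  1  1  0  2  1  3  2  2  0
So g(10) = 0.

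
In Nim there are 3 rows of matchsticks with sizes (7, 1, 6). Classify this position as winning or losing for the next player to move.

Losing position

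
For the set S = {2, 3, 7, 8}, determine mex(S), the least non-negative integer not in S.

0

0 is not in the set, so the mex is 0.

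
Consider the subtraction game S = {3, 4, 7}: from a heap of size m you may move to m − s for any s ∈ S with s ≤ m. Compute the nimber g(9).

3

Grundy values for subtraction set {3, 4, 7}:
k:     0  1  2  3  4  5  6  7  8  9
g(k):  0  0  0  1  1  1  2  2  2  3
So g(9) = 3.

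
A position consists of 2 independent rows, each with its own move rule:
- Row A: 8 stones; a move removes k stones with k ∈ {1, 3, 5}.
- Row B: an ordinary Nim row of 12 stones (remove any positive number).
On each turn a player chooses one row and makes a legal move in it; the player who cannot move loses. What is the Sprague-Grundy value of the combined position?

12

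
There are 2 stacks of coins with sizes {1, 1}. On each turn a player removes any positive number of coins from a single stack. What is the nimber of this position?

0

Nim-sum: 1 ^ 1 = 0.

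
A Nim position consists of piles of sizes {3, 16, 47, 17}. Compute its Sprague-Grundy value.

Nim-sum: 3 XOR 16 XOR 47 XOR 17 = 45.

45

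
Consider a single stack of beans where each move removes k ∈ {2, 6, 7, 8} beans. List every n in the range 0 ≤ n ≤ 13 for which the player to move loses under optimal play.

Build the Grundy sequence with g(k) = mex{g(k−s) : s ∈ {2, 6, 7, 8}, s ≤ k}:
k:     0  1  2  3  4  5  6  7  8  9 10 11 12 13
g(k):  0  0  1  1  0  0  1  1  2  2  3  3  2  2
The P-positions (g = 0) in 0..13 are 0, 1, 4, 5.

0, 1, 4, 5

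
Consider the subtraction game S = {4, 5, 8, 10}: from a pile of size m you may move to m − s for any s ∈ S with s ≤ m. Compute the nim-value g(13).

3

Compute g(0), g(1), … for moves {4, 5, 8, 10}:
g(0) = mex{} = 0
g(1) = mex{} = 0
g(2) = mex{} = 0
g(3) = mex{} = 0
g(4) = mex{0} = 1
g(5) = mex{0} = 1
g(6) = mex{0} = 1
g(7) = mex{0} = 1
g(8) = mex{0,1} = 2
g(9) = mex{0,1} = 2
g(10) = mex{0,1} = 2
g(11) = mex{0,1} = 2
g(12) = mex{0,1,2} = 3
g(13) = mex{0,1,2} = 3
So g(13) = 3.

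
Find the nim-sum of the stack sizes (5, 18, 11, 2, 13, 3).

Nim-sum: 5 ⊕ 18 ⊕ 11 ⊕ 2 ⊕ 13 ⊕ 3 = 16.

16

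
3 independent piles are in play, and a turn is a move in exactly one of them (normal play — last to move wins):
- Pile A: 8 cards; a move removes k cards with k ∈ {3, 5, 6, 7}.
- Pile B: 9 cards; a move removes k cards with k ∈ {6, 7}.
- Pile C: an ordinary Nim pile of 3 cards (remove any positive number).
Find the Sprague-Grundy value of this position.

0

Grundy values for pile A (subtraction set {3, 5, 6, 7}):
g(0) = mex{} = 0
g(1) = mex{} = 0
g(2) = mex{} = 0
g(3) = mex{0} = 1
g(4) = mex{0} = 1
g(5) = mex{0} = 1
g(6) = mex{0,1} = 2
g(7) = mex{0,1} = 2
g(8) = mex{0,1} = 2
So g(8) = 2.
For pile B, compute g(0), g(1), … with moves {6, 7}:
k:     0  1  2  3  4  5  6  7  8  9
g(k):  0  0  0  0  0  0  1  1  1  1
So g(9) = 1.
Pile C is a plain Nim pile of size 3, so its Grundy value is 3.
The value of a disjunctive sum is the nim-sum of the parts.
Combined value = 2 ⊕ 1 ⊕ 3 = 0.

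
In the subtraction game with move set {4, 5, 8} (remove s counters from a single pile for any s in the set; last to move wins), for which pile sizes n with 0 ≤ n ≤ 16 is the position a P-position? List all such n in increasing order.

0, 1, 2, 3, 12, 13, 14, 15

Grundy values for subtraction set {4, 5, 8}:
k:     0  1  2  3  4  5  6  7  8  9 10 11 12 13 14 15 16
g(k):  0  0  0  0  1  1  1  1  2  2  2  2  0  0  0  0  1
The P-positions (g = 0) in 0..16 are 0, 1, 2, 3, 12, 13, 14, 15.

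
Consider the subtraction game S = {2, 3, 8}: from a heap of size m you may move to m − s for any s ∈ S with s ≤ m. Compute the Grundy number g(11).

Compute g(0), g(1), … for moves {2, 3, 8}:
k:     0  1  2  3  4  5  6  7  8  9 10 11
g(k):  0  0  1  1  2  0  0  1  1  2  0  0
So g(11) = 0.

0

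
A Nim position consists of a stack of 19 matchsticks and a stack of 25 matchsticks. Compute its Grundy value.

Nim-sum: 19 XOR 25 = 10.

10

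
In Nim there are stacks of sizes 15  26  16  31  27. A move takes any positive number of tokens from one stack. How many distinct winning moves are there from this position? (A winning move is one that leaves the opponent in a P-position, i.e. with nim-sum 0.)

Nim-sum: 15 ⊕ 26 ⊕ 16 ⊕ 31 ⊕ 27 = 1.
The overall nim-sum is X = 1. A stack of size p has a winning move iff p XOR X < p (reduce it to p XOR X).
  15: 15 XOR 1 = 14 < 15 — winning move (to 14).
  26: 26 XOR 1 = 27 ≥ 26 — no move.
  16: 16 XOR 1 = 17 ≥ 16 — no move.
  31: 31 XOR 1 = 30 < 31 — winning move (to 30).
  27: 27 XOR 1 = 26 < 27 — winning move (to 26).
That gives 3 winning moves.

3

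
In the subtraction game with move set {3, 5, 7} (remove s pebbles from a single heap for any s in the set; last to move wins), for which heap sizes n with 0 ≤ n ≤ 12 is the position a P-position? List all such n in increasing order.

0, 1, 2, 10, 11, 12

Build the Grundy sequence with g(k) = mex{g(k−s) : s ∈ {3, 5, 7}, s ≤ k}:
k:     0  1  2  3  4  5  6  7  8  9 10 11 12
g(k):  0  0  0  1  1  1  2  2  2  3  0  0  0
The P-positions (g = 0) in 0..12 are 0, 1, 2, 10, 11, 12.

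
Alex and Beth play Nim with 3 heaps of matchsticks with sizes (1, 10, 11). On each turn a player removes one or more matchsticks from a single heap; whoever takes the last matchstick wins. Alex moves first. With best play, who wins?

Nim-sum: 1 ^ 10 ^ 11 = 0.
The nim-sum is 0, so this is a P-position: the player to move is in a losing position under optimal play; Alex is about to move from it and so loses — Beth wins.

Beth wins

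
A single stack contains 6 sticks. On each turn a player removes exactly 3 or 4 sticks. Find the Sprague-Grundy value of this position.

Build the Grundy sequence with g(k) = mex{g(k−s) : s ∈ {3, 4}, s ≤ k}:
k:     0  1  2  3  4  5  6
g(k):  0  0  0  1  1  1  2
So g(6) = 2.

2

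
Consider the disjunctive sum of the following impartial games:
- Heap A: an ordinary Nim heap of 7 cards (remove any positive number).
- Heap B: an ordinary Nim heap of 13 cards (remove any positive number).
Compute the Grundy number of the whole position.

10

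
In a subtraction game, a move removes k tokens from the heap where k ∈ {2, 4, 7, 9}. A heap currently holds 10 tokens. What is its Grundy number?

Compute g(0), g(1), … for moves {2, 4, 7, 9}:
k:     0  1  2  3  4  5  6  7  8  9 10
g(k):  0  0  1  1  2  2  0  3  1  4  2
So g(10) = 2.

2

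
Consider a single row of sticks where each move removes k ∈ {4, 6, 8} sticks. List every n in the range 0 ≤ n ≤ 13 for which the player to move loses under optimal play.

0, 1, 2, 3, 12, 13

Build the Grundy sequence with g(k) = mex{g(k−s) : s ∈ {4, 6, 8}, s ≤ k}:
k:     0  1  2  3  4  5  6  7  8  9 10 11 12 13
g(k):  0  0  0  0  1  1  1  1  2  2  2  2  0  0
The P-positions (g = 0) in 0..13 are 0, 1, 2, 3, 12, 13.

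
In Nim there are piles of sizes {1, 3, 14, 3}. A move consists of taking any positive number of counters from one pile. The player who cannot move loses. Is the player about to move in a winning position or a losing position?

Winning position

Nim-sum: 1 ⊕ 3 ⊕ 14 ⊕ 3 = 15.
The nim-sum is 15 ≠ 0, so this is an N-position: the player to move can win.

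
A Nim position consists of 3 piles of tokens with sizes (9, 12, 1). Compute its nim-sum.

In binary:
  1001  (9)
  1100  (12)
  0001  (1)
  ----
  0100  (4)

4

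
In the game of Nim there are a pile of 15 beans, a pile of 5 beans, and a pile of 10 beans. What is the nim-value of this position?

Write each in binary and XOR column by column:
  1111  (15)
  0101  (5)
  1010  (10)
  ----
  0000  (0)

0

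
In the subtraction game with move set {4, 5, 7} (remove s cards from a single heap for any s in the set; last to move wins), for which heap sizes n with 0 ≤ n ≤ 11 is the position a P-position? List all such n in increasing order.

0, 1, 2, 3, 11

Compute g(0), g(1), … for moves {4, 5, 7}:
g(0) = mex{} = 0
g(1) = mex{} = 0
g(2) = mex{} = 0
g(3) = mex{} = 0
g(4) = mex{0} = 1
g(5) = mex{0} = 1
g(6) = mex{0} = 1
g(7) = mex{0} = 1
g(8) = mex{0,1} = 2
g(9) = mex{0,1} = 2
g(10) = mex{0,1} = 2
g(11) = mex{1} = 0
The P-positions (g = 0) in 0..11 are 0, 1, 2, 3, 11.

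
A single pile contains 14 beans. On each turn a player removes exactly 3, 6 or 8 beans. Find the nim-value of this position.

1

Build the Grundy sequence with g(k) = mex{g(k−s) : s ∈ {3, 6, 8}, s ≤ k}:
g(0) = mex{} = 0
g(1) = mex{} = 0
g(2) = mex{} = 0
g(3) = mex{0} = 1
g(4) = mex{0} = 1
g(5) = mex{0} = 1
g(6) = mex{0,1} = 2
g(7) = mex{0,1} = 2
g(8) = mex{0,1} = 2
g(9) = mex{0,1,2} = 3
g(10) = mex{0,1,2} = 3
g(11) = mex{1,2} = 0
g(12) = mex{1,2,3} = 0
g(13) = mex{1,2,3} = 0
g(14) = mex{0,2} = 1
So g(14) = 1.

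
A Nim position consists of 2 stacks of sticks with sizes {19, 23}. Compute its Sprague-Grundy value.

Nim-sum: 19 ^ 23 = 4.

4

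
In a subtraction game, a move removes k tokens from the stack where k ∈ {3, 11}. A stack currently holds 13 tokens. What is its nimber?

2

Compute g(0), g(1), … for moves {3, 11}:
k:     0  1  2  3  4  5  6  7  8  9 10 11 12 13
g(k):  0  0  0  1  1  1  0  0  0  1  1  1  2  2
So g(13) = 2.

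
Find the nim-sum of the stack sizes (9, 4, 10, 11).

Compute the nim-sum pairwise:
9 XOR 4 = 13
13 XOR 10 = 7
7 XOR 11 = 12

12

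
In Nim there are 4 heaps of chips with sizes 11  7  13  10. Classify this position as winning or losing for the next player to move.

Winning position

Nim-sum: 11 ⊕ 7 ⊕ 13 ⊕ 10 = 11.
The nim-sum is 11 ≠ 0, so this is an N-position: the player to move can win.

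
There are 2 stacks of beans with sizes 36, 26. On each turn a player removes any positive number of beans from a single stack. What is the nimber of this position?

In binary:
  100100  (36)
  011010  (26)
  ------
  111110  (62)

62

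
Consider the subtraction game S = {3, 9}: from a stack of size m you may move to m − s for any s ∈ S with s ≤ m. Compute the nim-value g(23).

Build the Grundy sequence with g(k) = mex{g(k−s) : s ∈ {3, 9}, s ≤ k}:
k:     0  1  2  3  4  5  6  7  8  9 10 11 12 13 14 15 16 17 18 19 20 21 22 23
g(k):  0  0  0  1  1  1  0  0  0  1  1  1  0  0  0  1  1  1  0  0  0  1  1  1
So g(23) = 1.

1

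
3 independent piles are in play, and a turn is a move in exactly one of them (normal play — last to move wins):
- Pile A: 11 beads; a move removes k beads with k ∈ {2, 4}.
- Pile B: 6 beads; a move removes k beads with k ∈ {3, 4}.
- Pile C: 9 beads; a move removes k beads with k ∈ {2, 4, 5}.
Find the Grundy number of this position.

For pile A, compute g(0), g(1), … with moves {2, 4}:
k:     0  1  2  3  4  5  6  7  8  9 10 11
g(k):  0  0  1  1  2  2  0  0  1  1  2  2
So g(11) = 2.
Build the Grundy sequence for pile B with g(k) = mex{g(k−s) : s ∈ {3, 4}, s ≤ k}:
g(0) = mex{} = 0
g(1) = mex{} = 0
g(2) = mex{} = 0
g(3) = mex{0} = 1
g(4) = mex{0} = 1
g(5) = mex{0} = 1
g(6) = mex{0,1} = 2
So g(6) = 2.
Grundy values for pile C (subtraction set {2, 4, 5}):
k:     0  1  2  3  4  5  6  7  8  9
g(k):  0  0  1  1  2  2  3  0  0  1
So g(9) = 1.
The value of a disjunctive sum is the nim-sum of the parts.
Combined value = 2 ⊕ 2 ⊕ 1 = 1.

1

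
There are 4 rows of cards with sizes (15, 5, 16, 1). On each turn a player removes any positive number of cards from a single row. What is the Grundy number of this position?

27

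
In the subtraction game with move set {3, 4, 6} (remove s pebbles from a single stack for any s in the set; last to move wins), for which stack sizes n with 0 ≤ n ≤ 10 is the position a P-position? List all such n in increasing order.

Compute g(0), g(1), … for moves {3, 4, 6}:
g(0) = mex{} = 0
g(1) = mex{} = 0
g(2) = mex{} = 0
g(3) = mex{0} = 1
g(4) = mex{0} = 1
g(5) = mex{0} = 1
g(6) = mex{0,1} = 2
g(7) = mex{0,1} = 2
g(8) = mex{0,1} = 2
g(9) = mex{1,2} = 0
g(10) = mex{1,2} = 0
The P-positions (g = 0) in 0..10 are 0, 1, 2, 9, 10.

0, 1, 2, 9, 10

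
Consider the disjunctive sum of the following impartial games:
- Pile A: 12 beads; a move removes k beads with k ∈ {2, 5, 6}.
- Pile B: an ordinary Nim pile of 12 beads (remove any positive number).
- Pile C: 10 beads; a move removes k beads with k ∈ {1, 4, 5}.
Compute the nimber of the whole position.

12

Grundy values for pile A (subtraction set {2, 5, 6}):
k:     0  1  2  3  4  5  6  7  8  9 10 11 12
g(k):  0  0  1  1  0  2  1  3  0  2  1  0  0
So g(12) = 0.
Pile B is a plain Nim pile of size 12, so its Grundy value is 12.
Grundy values for pile C (subtraction set {1, 4, 5}):
g(0) = mex{} = 0
g(1) = mex{0} = 1
g(2) = mex{1} = 0
g(3) = mex{0} = 1
g(4) = mex{0,1} = 2
g(5) = mex{0,1,2} = 3
g(6) = mex{0,1,3} = 2
g(7) = mex{0,1,2} = 3
g(8) = mex{1,2,3} = 0
g(9) = mex{0,2,3} = 1
g(10) = mex{1,2,3} = 0
So g(10) = 0.
By the Sprague-Grundy theorem, the Grundy value of a sum of independent games is the XOR of the component values.
Combined value = 0 ⊕ 12 ⊕ 0 = 12.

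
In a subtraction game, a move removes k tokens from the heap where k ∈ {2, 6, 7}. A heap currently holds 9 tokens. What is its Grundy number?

0

Compute g(0), g(1), … for moves {2, 6, 7}:
k:     0  1  2  3  4  5  6  7  8  9
g(k):  0  0  1  1  0  0  1  1  2  0
So g(9) = 0.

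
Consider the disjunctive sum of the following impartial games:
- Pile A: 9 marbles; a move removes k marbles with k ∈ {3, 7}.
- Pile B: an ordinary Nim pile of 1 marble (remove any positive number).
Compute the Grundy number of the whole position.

Grundy values for pile A (subtraction set {3, 7}):
k:     0  1  2  3  4  5  6  7  8  9
g(k):  0  0  0  1  1  1  0  2  2  1
So g(9) = 1.
Pile B is a plain Nim pile of size 1, so its Grundy value is 1.
The value of a disjunctive sum is the nim-sum of the parts.
Combined value = 1 XOR 1 = 0.

0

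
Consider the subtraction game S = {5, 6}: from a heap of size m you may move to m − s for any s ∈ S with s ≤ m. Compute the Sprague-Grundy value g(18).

Build the Grundy sequence with g(k) = mex{g(k−s) : s ∈ {5, 6}, s ≤ k}:
k:     0  1  2  3  4  5  6  7  8  9 10 11 12 13 14 15 16 17 18
g(k):  0  0  0  0  0  1  1  1  1  1  2  0  0  0  0  0  1  1  1
So g(18) = 1.

1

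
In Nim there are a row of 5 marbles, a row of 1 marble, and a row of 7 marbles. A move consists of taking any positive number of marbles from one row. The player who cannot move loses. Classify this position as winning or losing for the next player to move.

Winning position

Nim-sum: 5 ^ 1 ^ 7 = 3.
The nim-sum is 3 ≠ 0, so this is an N-position: the player to move can win.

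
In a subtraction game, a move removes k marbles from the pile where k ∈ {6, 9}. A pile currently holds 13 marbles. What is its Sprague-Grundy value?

2

Build the Grundy sequence with g(k) = mex{g(k−s) : s ∈ {6, 9}, s ≤ k}:
g(0) = mex{} = 0
g(1) = mex{} = 0
g(2) = mex{} = 0
g(3) = mex{} = 0
g(4) = mex{} = 0
g(5) = mex{} = 0
g(6) = mex{0} = 1
g(7) = mex{0} = 1
g(8) = mex{0} = 1
g(9) = mex{0} = 1
g(10) = mex{0} = 1
g(11) = mex{0} = 1
g(12) = mex{0,1} = 2
g(13) = mex{0,1} = 2
So g(13) = 2.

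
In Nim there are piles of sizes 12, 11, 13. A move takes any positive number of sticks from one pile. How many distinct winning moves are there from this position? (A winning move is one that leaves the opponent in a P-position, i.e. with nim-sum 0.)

3

Nim-sum: 12 ⊕ 11 ⊕ 13 = 10.
The overall nim-sum is X = 10. A pile of size p has a winning move iff p XOR X < p (reduce it to p XOR X).
  12: 12 XOR 10 = 6 < 12 — winning move (to 6).
  11: 11 XOR 10 = 1 < 11 — winning move (to 1).
  13: 13 XOR 10 = 7 < 13 — winning move (to 7).
That gives 3 winning moves.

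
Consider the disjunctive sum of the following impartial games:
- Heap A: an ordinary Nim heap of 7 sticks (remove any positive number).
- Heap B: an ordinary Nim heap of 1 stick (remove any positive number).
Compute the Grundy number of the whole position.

6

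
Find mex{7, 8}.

0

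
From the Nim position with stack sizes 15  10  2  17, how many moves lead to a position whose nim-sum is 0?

1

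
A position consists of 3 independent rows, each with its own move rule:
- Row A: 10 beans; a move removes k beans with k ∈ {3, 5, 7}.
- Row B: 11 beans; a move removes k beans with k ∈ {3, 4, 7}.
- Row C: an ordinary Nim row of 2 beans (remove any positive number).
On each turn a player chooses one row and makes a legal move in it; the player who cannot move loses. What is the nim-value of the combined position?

2

For row A, compute g(0), g(1), … with moves {3, 5, 7}:
g(0) = mex{} = 0
g(1) = mex{} = 0
g(2) = mex{} = 0
g(3) = mex{0} = 1
g(4) = mex{0} = 1
g(5) = mex{0} = 1
g(6) = mex{0,1} = 2
g(7) = mex{0,1} = 2
g(8) = mex{0,1} = 2
g(9) = mex{0,1,2} = 3
g(10) = mex{1,2} = 0
So g(10) = 0.
Grundy values for row B (subtraction set {3, 4, 7}):
k:     0  1  2  3  4  5  6  7  8  9 10 11
g(k):  0  0  0  1  1  1  2  2  2  3  0  0
So g(11) = 0.
Row C is a plain Nim row of size 2, so its Grundy value is 2.
By the Sprague-Grundy theorem, the Grundy value of a sum of independent games is the XOR of the component values.
Combined value = 0 XOR 0 XOR 2 = 2.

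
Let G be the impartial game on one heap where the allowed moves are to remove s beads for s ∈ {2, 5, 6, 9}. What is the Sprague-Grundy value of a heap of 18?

Build the Grundy sequence with g(k) = mex{g(k−s) : s ∈ {2, 5, 6, 9}, s ≤ k}:
k:     0  1  2  3  4  5  6  7  8  9 10 11 12 13 14 15 16 17 18
g(k):  0  0  1  1  0  2  1  3  0  2  1  0  0  1  1  0  2  1  3
So g(18) = 3.

3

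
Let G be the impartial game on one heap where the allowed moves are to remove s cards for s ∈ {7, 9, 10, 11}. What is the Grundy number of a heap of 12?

Build the Grundy sequence with g(k) = mex{g(k−s) : s ∈ {7, 9, 10, 11}, s ≤ k}:
g(0) = mex{} = 0
g(1) = mex{} = 0
g(2) = mex{} = 0
g(3) = mex{} = 0
g(4) = mex{} = 0
g(5) = mex{} = 0
g(6) = mex{} = 0
g(7) = mex{0} = 1
g(8) = mex{0} = 1
g(9) = mex{0} = 1
g(10) = mex{0} = 1
g(11) = mex{0} = 1
g(12) = mex{0} = 1
So g(12) = 1.

1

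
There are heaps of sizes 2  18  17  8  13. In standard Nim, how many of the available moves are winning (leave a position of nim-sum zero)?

Compute the nim-sum pairwise:
2 ⊕ 18 = 16
16 ⊕ 17 = 1
1 ⊕ 8 = 9
9 ⊕ 13 = 4
The overall nim-sum is X = 4. A heap of size p has a winning move iff p XOR X < p (reduce it to p XOR X).
  2: 2 XOR 4 = 6 ≥ 2 — no move.
  18: 18 XOR 4 = 22 ≥ 18 — no move.
  17: 17 XOR 4 = 21 ≥ 17 — no move.
  8: 8 XOR 4 = 12 ≥ 8 — no move.
  13: 13 XOR 4 = 9 < 13 — winning move (to 9).
That gives 1 winning move.

1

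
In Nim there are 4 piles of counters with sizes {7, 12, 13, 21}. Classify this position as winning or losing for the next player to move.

Winning position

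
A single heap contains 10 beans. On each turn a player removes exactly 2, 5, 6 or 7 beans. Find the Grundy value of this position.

Grundy values for subtraction set {2, 5, 6, 7}:
k:     0  1  2  3  4  5  6  7  8  9 10
g(k):  0  0  1  1  0  2  1  3  2  2  3
So g(10) = 3.

3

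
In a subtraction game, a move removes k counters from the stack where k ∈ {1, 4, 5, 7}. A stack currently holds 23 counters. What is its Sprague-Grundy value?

3

Compute g(0), g(1), … for moves {1, 4, 5, 7}:
k:     0  1  2  3  4  5  6  7  8  9 10 11 12 13 14 15 16 17 18 19 20 21 22 23
g(k):  0  1  0  1  2  3  2  3  0  1  0  1  2  3  2  3  0  1  0  1  2  3  2  3
So g(23) = 3.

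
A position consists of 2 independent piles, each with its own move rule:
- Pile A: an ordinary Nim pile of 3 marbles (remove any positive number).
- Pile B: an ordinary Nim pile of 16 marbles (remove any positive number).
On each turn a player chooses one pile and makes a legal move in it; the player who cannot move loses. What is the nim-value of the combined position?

19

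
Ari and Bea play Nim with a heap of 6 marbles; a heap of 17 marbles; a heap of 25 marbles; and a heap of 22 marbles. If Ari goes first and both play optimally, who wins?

Ari wins

Nim-sum: 6 ^ 17 ^ 25 ^ 22 = 24.
The nim-sum is 24 ≠ 0, so this is an N-position: the player to move can win; Ari has a winning move.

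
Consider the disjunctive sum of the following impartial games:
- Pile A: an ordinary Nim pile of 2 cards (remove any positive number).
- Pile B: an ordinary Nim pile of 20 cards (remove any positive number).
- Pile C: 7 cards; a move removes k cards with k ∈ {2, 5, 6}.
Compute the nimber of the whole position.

21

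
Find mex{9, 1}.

0

0 is not in the set, so the mex is 0.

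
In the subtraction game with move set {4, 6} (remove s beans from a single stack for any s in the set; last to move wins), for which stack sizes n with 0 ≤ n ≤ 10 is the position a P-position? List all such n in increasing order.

0, 1, 2, 3, 10

Compute g(0), g(1), … for moves {4, 6}:
k:     0  1  2  3  4  5  6  7  8  9 10
g(k):  0  0  0  0  1  1  1  1  2  2  0
The P-positions (g = 0) in 0..10 are 0, 1, 2, 3, 10.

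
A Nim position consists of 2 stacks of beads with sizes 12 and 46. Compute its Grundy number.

34

Compute the nim-sum pairwise:
12 XOR 46 = 34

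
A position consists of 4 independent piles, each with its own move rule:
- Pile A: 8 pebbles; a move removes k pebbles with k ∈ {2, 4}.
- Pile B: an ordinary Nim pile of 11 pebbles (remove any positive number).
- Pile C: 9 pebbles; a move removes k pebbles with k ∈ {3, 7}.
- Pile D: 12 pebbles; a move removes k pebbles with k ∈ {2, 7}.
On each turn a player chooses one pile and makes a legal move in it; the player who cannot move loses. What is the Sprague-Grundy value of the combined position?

Grundy values for pile A (subtraction set {2, 4}):
k:     0  1  2  3  4  5  6  7  8
g(k):  0  0  1  1  2  2  0  0  1
So g(8) = 1.
Pile B is a plain Nim pile of size 11, so its Grundy value is 11.
Grundy values for pile C (subtraction set {3, 7}):
k:     0  1  2  3  4  5  6  7  8  9
g(k):  0  0  0  1  1  1  0  2  2  1
So g(9) = 1.
Grundy values for pile D (subtraction set {2, 7}):
g(0) = mex{} = 0
g(1) = mex{} = 0
g(2) = mex{0} = 1
g(3) = mex{0} = 1
g(4) = mex{1} = 0
g(5) = mex{1} = 0
g(6) = mex{0} = 1
g(7) = mex{0} = 1
g(8) = mex{0,1} = 2
g(9) = mex{1} = 0
g(10) = mex{1,2} = 0
g(11) = mex{0} = 1
g(12) = mex{0} = 1
So g(12) = 1.
The value of a disjunctive sum is the nim-sum of the parts.
Combined value = 1 XOR 11 XOR 1 XOR 1 = 10.

10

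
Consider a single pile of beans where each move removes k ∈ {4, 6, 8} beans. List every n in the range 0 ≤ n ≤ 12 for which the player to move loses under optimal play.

0, 1, 2, 3, 12

Build the Grundy sequence with g(k) = mex{g(k−s) : s ∈ {4, 6, 8}, s ≤ k}:
k:     0  1  2  3  4  5  6  7  8  9 10 11 12
g(k):  0  0  0  0  1  1  1  1  2  2  2  2  0
The P-positions (g = 0) in 0..12 are 0, 1, 2, 3, 12.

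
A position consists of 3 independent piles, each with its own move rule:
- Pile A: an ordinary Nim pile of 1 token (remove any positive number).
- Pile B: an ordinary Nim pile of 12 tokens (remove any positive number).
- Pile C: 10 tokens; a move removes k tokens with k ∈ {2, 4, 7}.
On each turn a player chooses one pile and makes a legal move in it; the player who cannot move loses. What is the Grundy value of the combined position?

15

Pile A is a plain Nim pile of size 1, so its Grundy value is 1.
Pile B is a plain Nim pile of size 12, so its Grundy value is 12.
Build the Grundy sequence for pile C with g(k) = mex{g(k−s) : s ∈ {2, 4, 7}, s ≤ k}:
k:     0  1  2  3  4  5  6  7  8  9 10
g(k):  0  0  1  1  2  2  0  3  1  0  2
So g(10) = 2.
The value of a disjunctive sum is the nim-sum of the parts.
Combined value = 1 ⊕ 12 ⊕ 2 = 15.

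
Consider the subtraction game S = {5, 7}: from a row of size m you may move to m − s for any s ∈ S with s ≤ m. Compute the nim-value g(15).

Compute g(0), g(1), … for moves {5, 7}:
k:     0  1  2  3  4  5  6  7  8  9 10 11 12 13 14 15
g(k):  0  0  0  0  0  1  1  1  1  1  2  2  0  0  0  0
So g(15) = 0.

0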